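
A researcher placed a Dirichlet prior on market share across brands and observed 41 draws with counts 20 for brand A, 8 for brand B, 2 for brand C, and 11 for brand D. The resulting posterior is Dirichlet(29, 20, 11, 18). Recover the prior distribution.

For a Dirichlet(α) prior with multinomial counts c, the posterior is Dirichlet(α + c) componentwise.
Subtract each count from the matching posterior parameter: 29−20=9, 20−8=12, 11−2=9, 18−11=7.

Dirichlet(9, 12, 9, 7)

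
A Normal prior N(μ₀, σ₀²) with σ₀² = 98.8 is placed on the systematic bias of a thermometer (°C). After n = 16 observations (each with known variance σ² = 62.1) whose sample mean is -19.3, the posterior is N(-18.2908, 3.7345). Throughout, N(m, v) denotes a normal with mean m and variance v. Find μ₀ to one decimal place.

μ₀ = 7.4

The posterior mean is a precision-weighted average: μ_n = (τ₀μ₀ + τ_data·x̄)/(τ₀+τ_data), with τ₀=1/σ₀² and τ_data=n/σ².
Here τ₀ = 1/98.8 = 0.010121 and τ_data = 16/62.1 = 0.257649, so τ_n = 0.267770.
Rearranging for μ₀: μ₀ = (μ_n·τ_n − τ_data·x̄)/τ₀ = (-18.2908·0.267770 − 0.257649·-19.3) / 0.010121 = 0.074898/0.010121 ≈ 7.4.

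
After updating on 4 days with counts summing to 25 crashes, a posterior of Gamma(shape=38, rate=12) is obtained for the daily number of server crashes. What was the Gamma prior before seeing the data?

Gamma–Poisson conjugacy: posterior shape = α + Σxᵢ, posterior rate = β + n.
So α = 38 − 25 = 13 and β = 12 − 4 = 8.

Gamma(shape=13, rate=8)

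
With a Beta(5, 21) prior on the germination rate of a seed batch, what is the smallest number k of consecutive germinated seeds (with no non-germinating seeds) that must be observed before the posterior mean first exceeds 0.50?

k = 17

After k germinated seeds and 0 non-germinating seeds the posterior is Beta(5+k, 21), with mean (5+k)/(5+21+k).
Set (5+k)/(26+k) > 0.50 and solve: k > (0.50·26 − 5)/(1 − 0.50) = 16.000.
The smallest integer exceeding 16.000 is 17.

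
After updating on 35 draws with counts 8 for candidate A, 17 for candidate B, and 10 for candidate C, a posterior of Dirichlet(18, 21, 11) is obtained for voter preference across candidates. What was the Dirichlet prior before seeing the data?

For a Dirichlet(α) prior with multinomial counts c, the posterior is Dirichlet(α + c) componentwise.
Subtract each count from the matching posterior parameter: 18−8=10, 21−17=4, 11−10=1.

Dirichlet(10, 4, 1)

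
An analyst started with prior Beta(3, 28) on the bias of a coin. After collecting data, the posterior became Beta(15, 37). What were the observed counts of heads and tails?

12 heads and 9 tails

Under Beta–binomial conjugacy the posterior parameters are (α+s, β+f).
So s = 15 − 3 = 12 and f = 37 − 28 = 9.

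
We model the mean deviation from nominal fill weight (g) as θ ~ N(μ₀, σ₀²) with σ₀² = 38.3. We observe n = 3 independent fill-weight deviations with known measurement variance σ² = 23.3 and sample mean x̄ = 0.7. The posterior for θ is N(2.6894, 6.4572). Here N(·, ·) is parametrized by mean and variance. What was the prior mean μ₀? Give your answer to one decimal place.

With known observation variance, the Normal–Normal posterior has precision τ_n = τ₀ + n/σ² and mean μ_n = (τ₀μ₀ + (n/σ²)x̄)/τ_n.
Here τ₀ = 1/38.3 = 0.026110 and τ_data = 3/23.3 = 0.128755, so τ_n = 0.154865.
Rearranging for μ₀: μ₀ = (μ_n·τ_n − τ_data·x̄)/τ₀ = (2.6894·0.154865 − 0.128755·0.7) / 0.026110 = 0.326365/0.026110 ≈ 12.5.

μ₀ = 12.5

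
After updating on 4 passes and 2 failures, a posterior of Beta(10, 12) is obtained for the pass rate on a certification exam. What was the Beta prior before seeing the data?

Beta(6, 10)

Beta is conjugate to the binomial likelihood: posterior = Beta(α+s, β+f).
Subtract the data counts: 10−4=6, 12−2=10.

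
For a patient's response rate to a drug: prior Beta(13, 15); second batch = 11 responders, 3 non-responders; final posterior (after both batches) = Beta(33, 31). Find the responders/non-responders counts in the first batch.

Sequential conjugate updates are equivalent to a single update on the pooled data, so total successes = posterior α − prior α and total failures = posterior β − prior β.
Total across both batches: 33−13=20 responders, 31−15=16 non-responders.
Subtract the second batch: 20−11=9 responders and 16−3=13 non-responders.

9 responders and 13 non-responders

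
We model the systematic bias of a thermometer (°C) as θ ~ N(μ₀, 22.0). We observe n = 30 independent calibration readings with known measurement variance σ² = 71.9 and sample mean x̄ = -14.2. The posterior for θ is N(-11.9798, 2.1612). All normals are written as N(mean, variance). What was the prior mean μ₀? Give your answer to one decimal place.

μ₀ = 8.4

The posterior mean is a precision-weighted average: μ_n = (τ₀μ₀ + τ_data·x̄)/(τ₀+τ_data), with τ₀=1/σ₀² and τ_data=n/σ².
Here τ₀ = 1/22.0 = 0.045455 and τ_data = 30/71.9 = 0.417246, so τ_n = 0.462701.
Rearranging for μ₀: μ₀ = (μ_n·τ_n − τ_data·x̄)/τ₀ = (-11.9798·0.462701 − 0.417246·-14.2) / 0.045455 = 0.381828/0.045455 ≈ 8.4.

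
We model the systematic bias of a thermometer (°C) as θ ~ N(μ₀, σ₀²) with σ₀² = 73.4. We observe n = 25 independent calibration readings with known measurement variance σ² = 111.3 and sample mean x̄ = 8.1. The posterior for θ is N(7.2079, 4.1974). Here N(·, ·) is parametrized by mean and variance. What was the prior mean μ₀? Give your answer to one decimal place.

μ₀ = -7.5

With known observation variance, the Normal–Normal posterior has precision τ_n = τ₀ + n/σ² and mean μ_n = (τ₀μ₀ + (n/σ²)x̄)/τ_n.
Here τ₀ = 1/73.4 = 0.013624 and τ_data = 25/111.3 = 0.224618, so τ_n = 0.238242.
Rearranging for μ₀: μ₀ = (μ_n·τ_n − τ_data·x̄)/τ₀ = (7.2079·0.238242 − 0.224618·8.1) / 0.013624 = -0.102181/0.013624 ≈ -7.5.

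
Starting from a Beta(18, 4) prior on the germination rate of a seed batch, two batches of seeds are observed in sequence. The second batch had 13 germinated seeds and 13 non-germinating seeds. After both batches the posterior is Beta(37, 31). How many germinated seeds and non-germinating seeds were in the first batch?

Sequential conjugate updates are equivalent to a single update on the pooled data, so total successes = posterior α − prior α and total failures = posterior β − prior β.
Total across both batches: 37−18=19 germinated seeds, 31−4=27 non-germinating seeds.
Subtract the second batch: 19−13=6 germinated seeds and 27−13=14 non-germinating seeds.

6 germinated seeds and 14 non-germinating seeds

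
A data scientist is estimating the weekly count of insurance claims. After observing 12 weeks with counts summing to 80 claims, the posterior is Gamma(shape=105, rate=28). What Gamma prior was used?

Gamma(shape=25, rate=16)

Gamma–Poisson conjugacy: posterior shape = α + Σxᵢ, posterior rate = β + n.
So α = 105 − 80 = 25 and β = 28 − 12 = 16.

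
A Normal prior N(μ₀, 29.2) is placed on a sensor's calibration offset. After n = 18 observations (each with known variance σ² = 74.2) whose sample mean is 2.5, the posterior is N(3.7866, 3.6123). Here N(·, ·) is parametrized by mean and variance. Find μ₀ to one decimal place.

The posterior mean is a precision-weighted average: μ_n = (τ₀μ₀ + τ_data·x̄)/(τ₀+τ_data), with τ₀=1/σ₀² and τ_data=n/σ².
Here τ₀ = 1/29.2 = 0.034247 and τ_data = 18/74.2 = 0.242588, so τ_n = 0.276835.
Rearranging for μ₀: μ₀ = (μ_n·τ_n − τ_data·x̄)/τ₀ = (3.7866·0.276835 − 0.242588·2.5) / 0.034247 = 0.441793/0.034247 ≈ 12.9.

μ₀ = 12.9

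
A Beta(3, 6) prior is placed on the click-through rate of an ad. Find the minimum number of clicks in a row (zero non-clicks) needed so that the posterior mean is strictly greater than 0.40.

After k clicks and 0 non-clicks the posterior is Beta(3+k, 6), with mean (3+k)/(3+6+k).
Set (3+k)/(9+k) > 0.40 and solve: k > (0.40·9 − 3)/(1 − 0.40) = 1.000.
The smallest integer exceeding 1.000 is 2, and checking k=2: (5)/(11) = 0.4545 > 0.40.

k = 2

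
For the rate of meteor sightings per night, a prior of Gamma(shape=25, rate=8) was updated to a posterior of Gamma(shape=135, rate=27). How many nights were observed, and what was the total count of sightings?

n = 19 nights with total 110 sightings

Gamma–Poisson conjugacy: posterior shape = α + Σxᵢ, posterior rate = β + n.
Matching: Σxᵢ = 135 − 25 = 110 and n = 27 − 8 = 19.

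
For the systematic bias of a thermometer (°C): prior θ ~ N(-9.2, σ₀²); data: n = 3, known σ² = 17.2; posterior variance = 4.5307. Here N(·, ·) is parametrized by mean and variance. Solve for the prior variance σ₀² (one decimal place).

For the Normal–Normal model with known σ², precisions add: τ_n = τ₀ + n/σ².
So 1/σ₀² = 1/4.5307 − 3/17.2 = 0.220716 − 0.174419 = 0.046297.
Hence σ₀² = 1/0.046297 ≈ 21.6.

σ₀² = 21.6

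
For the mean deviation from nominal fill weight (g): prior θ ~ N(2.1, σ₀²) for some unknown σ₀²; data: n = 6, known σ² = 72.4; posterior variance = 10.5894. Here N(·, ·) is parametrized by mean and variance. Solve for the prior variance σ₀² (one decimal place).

Posterior precision equals prior precision plus data precision: 1/σ_n² = 1/σ₀² + n/σ².
So 1/σ₀² = 1/10.5894 − 6/72.4 = 0.094434 − 0.082873 = 0.011561.
Hence σ₀² = 1/0.011561 ≈ 86.5.

σ₀² = 86.5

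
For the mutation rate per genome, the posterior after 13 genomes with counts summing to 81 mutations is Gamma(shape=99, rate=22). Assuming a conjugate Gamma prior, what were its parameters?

Gamma(shape=18, rate=9)

A Gamma(α, β) prior (rate parametrization) on a Poisson rate with n observations summing to S gives posterior Gamma(α+S, β+n).
So α = 99 − 81 = 18 and β = 22 − 13 = 9.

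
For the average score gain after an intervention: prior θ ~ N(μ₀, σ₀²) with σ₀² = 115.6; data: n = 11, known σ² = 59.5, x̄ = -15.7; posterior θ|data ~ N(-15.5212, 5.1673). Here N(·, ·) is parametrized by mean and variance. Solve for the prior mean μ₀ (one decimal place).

μ₀ = -11.7

The posterior mean is a precision-weighted average: μ_n = (τ₀μ₀ + τ_data·x̄)/(τ₀+τ_data), with τ₀=1/σ₀² and τ_data=n/σ².
Here τ₀ = 1/115.6 = 0.008651 and τ_data = 11/59.5 = 0.184874, so τ_n = 0.193525.
Rearranging for μ₀: μ₀ = (μ_n·τ_n − τ_data·x̄)/τ₀ = (-15.5212·0.193525 − 0.184874·-15.7) / 0.008651 = -0.101218/0.008651 ≈ -11.7.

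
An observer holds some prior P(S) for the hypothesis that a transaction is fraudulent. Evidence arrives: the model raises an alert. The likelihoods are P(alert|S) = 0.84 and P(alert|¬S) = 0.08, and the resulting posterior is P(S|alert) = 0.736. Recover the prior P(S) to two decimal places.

P(S) = 0.21

Bayes' rule in odds form gives O(S|E) = O(S)·[P(E|S)/P(E|¬S)], hence O(S) = O(S|E)/LR.
Posterior odds = 0.736/(1−0.736) = 2.7879. LR = 0.84/0.08 = 10.5000.
Prior odds = 2.7879/10.5000 = 0.2655, so P(S) = 0.2655/(1+0.2655) ≈ 0.21.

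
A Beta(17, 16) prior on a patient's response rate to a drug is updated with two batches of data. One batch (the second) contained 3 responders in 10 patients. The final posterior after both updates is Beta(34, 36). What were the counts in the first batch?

Because Beta–binomial updating is additive in the counts, the combined data contributed (α_post−α_prior, β_post−β_prior) successes and failures.
Total across both batches: 34−17=17 responders, 36−16=20 non-responders.
Subtract the second batch: 17−3=14 responders and 20−7=13 non-responders.

14 responders and 13 non-responders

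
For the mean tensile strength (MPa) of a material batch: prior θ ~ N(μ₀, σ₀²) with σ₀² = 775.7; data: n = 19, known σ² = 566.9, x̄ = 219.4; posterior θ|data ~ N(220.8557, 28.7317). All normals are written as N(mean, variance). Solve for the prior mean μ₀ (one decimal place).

μ₀ = 258.7

The posterior mean is a precision-weighted average: μ_n = (τ₀μ₀ + τ_data·x̄)/(τ₀+τ_data), with τ₀=1/σ₀² and τ_data=n/σ².
Here τ₀ = 1/775.7 = 0.001289 and τ_data = 19/566.9 = 0.033516, so τ_n = 0.034805.
Rearranging for μ₀: μ₀ = (μ_n·τ_n − τ_data·x̄)/τ₀ = (220.8557·0.034805 − 0.033516·219.4) / 0.001289 = 0.333472/0.001289 ≈ 258.7.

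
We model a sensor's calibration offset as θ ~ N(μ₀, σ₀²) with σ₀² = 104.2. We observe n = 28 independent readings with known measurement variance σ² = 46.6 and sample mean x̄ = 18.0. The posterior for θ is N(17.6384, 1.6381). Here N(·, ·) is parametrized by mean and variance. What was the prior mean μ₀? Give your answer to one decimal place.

The posterior mean is a precision-weighted average: μ_n = (τ₀μ₀ + τ_data·x̄)/(τ₀+τ_data), with τ₀=1/σ₀² and τ_data=n/σ².
Here τ₀ = 1/104.2 = 0.009597 and τ_data = 28/46.6 = 0.600858, so τ_n = 0.610455.
Rearranging for μ₀: μ₀ = (μ_n·τ_n − τ_data·x̄)/τ₀ = (17.6384·0.610455 − 0.600858·18.0) / 0.009597 = -0.047995/0.009597 ≈ -5.0.

μ₀ = -5.0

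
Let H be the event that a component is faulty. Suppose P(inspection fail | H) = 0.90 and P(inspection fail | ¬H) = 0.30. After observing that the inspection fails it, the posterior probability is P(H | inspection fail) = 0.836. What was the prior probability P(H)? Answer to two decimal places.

Bayes' rule in odds form gives O(H|E) = O(H)·[P(E|H)/P(E|¬H)], hence O(H) = O(H|E)/LR.
Posterior odds = 0.836/(1−0.836) = 5.0976. LR = 0.90/0.30 = 3.0000.
Prior odds = 5.0976/3.0000 = 1.6992, so P(H) = 1.6992/(1+1.6992) ≈ 0.63.

P(H) = 0.63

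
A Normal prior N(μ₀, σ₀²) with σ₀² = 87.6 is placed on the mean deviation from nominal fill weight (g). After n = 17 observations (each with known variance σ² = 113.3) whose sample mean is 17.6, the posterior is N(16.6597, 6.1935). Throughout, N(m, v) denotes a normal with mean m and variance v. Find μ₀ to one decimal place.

The posterior mean is a precision-weighted average: μ_n = (τ₀μ₀ + τ_data·x̄)/(τ₀+τ_data), with τ₀=1/σ₀² and τ_data=n/σ².
Here τ₀ = 1/87.6 = 0.011416 and τ_data = 17/113.3 = 0.150044, so τ_n = 0.161460.
Rearranging for μ₀: μ₀ = (μ_n·τ_n − τ_data·x̄)/τ₀ = (16.6597·0.161460 − 0.150044·17.6) / 0.011416 = 0.049101/0.011416 ≈ 4.3.

μ₀ = 4.3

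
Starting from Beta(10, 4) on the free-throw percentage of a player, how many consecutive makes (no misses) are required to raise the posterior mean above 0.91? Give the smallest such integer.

k = 31

After k makes and 0 misses the posterior is Beta(10+k, 4), with mean (10+k)/(10+4+k).
Set (10+k)/(14+k) > 0.91 and solve: k > (0.91·14 − 10)/(1 − 0.91) = 30.444.
The smallest integer exceeding 30.444 is 31.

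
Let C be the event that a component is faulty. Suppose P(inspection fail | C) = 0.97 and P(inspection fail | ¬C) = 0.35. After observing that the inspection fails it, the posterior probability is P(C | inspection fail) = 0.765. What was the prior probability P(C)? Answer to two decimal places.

In odds form, posterior odds = prior odds × likelihood ratio, so prior odds = posterior odds ÷ LR.
Posterior odds = 0.765/(1−0.765) = 3.2553. LR = 0.97/0.35 = 2.7714.
Prior odds = 3.2553/2.7714 = 1.1746, so P(C) = 1.1746/(1+1.1746) ≈ 0.54.

P(C) = 0.54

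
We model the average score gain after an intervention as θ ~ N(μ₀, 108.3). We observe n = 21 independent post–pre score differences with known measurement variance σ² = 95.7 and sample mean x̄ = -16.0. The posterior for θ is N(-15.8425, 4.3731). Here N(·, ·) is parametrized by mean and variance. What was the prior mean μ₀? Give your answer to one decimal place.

The posterior mean is a precision-weighted average: μ_n = (τ₀μ₀ + τ_data·x̄)/(τ₀+τ_data), with τ₀=1/σ₀² and τ_data=n/σ².
Here τ₀ = 1/108.3 = 0.009234 and τ_data = 21/95.7 = 0.219436, so τ_n = 0.228670.
Rearranging for μ₀: μ₀ = (μ_n·τ_n − τ_data·x̄)/τ₀ = (-15.8425·0.228670 − 0.219436·-16.0) / 0.009234 = -0.111728/0.009234 ≈ -12.1.

μ₀ = -12.1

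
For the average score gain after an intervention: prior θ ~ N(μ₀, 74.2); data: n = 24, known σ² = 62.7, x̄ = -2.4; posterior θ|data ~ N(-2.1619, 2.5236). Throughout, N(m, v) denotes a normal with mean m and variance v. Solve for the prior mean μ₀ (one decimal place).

μ₀ = 4.6

With known observation variance, the Normal–Normal posterior has precision τ_n = τ₀ + n/σ² and mean μ_n = (τ₀μ₀ + (n/σ²)x̄)/τ_n.
Here τ₀ = 1/74.2 = 0.013477 and τ_data = 24/62.7 = 0.382775, so τ_n = 0.396252.
Rearranging for μ₀: μ₀ = (μ_n·τ_n − τ_data·x̄)/τ₀ = (-2.1619·0.396252 − 0.382775·-2.4) / 0.013477 = 0.062003/0.013477 ≈ 4.6.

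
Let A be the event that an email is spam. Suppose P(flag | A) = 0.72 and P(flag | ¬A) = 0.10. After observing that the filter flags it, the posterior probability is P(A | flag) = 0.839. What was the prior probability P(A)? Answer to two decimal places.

P(A) = 0.42

Bayes' rule in odds form gives O(A|E) = O(A)·[P(E|A)/P(E|¬A)], hence O(A) = O(A|E)/LR.
Posterior odds = 0.839/(1−0.839) = 5.2112. LR = 0.72/0.10 = 7.2000.
Prior odds = 5.2112/7.2000 = 0.7238, so P(A) = 0.7238/(1+0.7238) ≈ 0.42.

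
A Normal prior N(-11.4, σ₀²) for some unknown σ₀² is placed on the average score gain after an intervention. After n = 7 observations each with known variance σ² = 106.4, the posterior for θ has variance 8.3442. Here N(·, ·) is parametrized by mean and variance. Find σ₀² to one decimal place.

σ₀² = 18.5

Posterior precision equals prior precision plus data precision: 1/σ_n² = 1/σ₀² + n/σ².
So 1/σ₀² = 1/8.3442 − 7/106.4 = 0.119844 − 0.065789 = 0.054055.
Hence σ₀² = 1/0.054055 ≈ 18.5.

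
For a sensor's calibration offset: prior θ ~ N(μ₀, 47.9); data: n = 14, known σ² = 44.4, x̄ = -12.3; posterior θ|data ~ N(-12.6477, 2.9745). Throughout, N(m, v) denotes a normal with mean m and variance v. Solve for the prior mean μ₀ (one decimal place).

μ₀ = -17.9

With known observation variance, the Normal–Normal posterior has precision τ_n = τ₀ + n/σ² and mean μ_n = (τ₀μ₀ + (n/σ²)x̄)/τ_n.
Here τ₀ = 1/47.9 = 0.020877 and τ_data = 14/44.4 = 0.315315, so τ_n = 0.336192.
Rearranging for μ₀: μ₀ = (μ_n·τ_n − τ_data·x̄)/τ₀ = (-12.6477·0.336192 − 0.315315·-12.3) / 0.020877 = -0.373681/0.020877 ≈ -17.9.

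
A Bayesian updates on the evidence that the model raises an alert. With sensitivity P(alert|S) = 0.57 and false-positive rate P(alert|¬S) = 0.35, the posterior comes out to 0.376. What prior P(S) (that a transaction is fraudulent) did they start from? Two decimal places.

P(S) = 0.27

In odds form, posterior odds = prior odds × likelihood ratio, so prior odds = posterior odds ÷ LR.
Posterior odds = 0.376/(1−0.376) = 0.6026. LR = 0.57/0.35 = 1.6286.
Prior odds = 0.6026/1.6286 = 0.3700, so P(S) = 0.3700/(1+0.3700) ≈ 0.27.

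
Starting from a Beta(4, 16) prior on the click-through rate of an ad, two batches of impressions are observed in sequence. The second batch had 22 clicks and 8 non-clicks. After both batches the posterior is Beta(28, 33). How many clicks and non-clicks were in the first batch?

Sequential conjugate updates are equivalent to a single update on the pooled data, so total successes = posterior α − prior α and total failures = posterior β − prior β.
Total across both batches: 28−4=24 clicks, 33−16=17 non-clicks.
Subtract the second batch: 24−22=2 clicks and 17−8=9 non-clicks.

2 clicks and 9 non-clicks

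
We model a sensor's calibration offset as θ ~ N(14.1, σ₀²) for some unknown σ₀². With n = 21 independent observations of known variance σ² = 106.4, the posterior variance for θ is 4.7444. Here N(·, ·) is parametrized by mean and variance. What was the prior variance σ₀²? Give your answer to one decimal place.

Posterior precision equals prior precision plus data precision: 1/σ_n² = 1/σ₀² + n/σ².
So 1/σ₀² = 1/4.7444 − 21/106.4 = 0.210775 − 0.197368 = 0.013407.
Hence σ₀² = 1/0.013407 ≈ 74.6.

σ₀² = 74.6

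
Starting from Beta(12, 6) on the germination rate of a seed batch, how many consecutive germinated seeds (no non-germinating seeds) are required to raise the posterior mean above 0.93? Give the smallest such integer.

After k germinated seeds and 0 non-germinating seeds the posterior is Beta(12+k, 6), with mean (12+k)/(12+6+k).
Set (12+k)/(18+k) > 0.93 and solve: k > (0.93·18 − 12)/(1 − 0.93) = 67.714.
The smallest integer exceeding 67.714 is 68, and checking k=68: (80)/(86) = 0.9302 > 0.93.

k = 68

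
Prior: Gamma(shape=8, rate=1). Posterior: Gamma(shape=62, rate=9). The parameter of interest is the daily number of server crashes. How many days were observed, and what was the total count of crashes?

n = 8 days with total 54 crashes

A Gamma(α, β) prior (rate parametrization) on a Poisson rate with n observations summing to S gives posterior Gamma(α+S, β+n).
Matching: Σxᵢ = 62 − 8 = 54 and n = 9 − 1 = 8.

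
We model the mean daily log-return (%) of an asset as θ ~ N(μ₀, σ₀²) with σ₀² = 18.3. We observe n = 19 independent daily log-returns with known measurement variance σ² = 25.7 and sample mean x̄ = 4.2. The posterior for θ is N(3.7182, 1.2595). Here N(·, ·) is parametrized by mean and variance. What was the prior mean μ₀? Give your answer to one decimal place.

μ₀ = -2.8

The posterior mean is a precision-weighted average: μ_n = (τ₀μ₀ + τ_data·x̄)/(τ₀+τ_data), with τ₀=1/σ₀² and τ_data=n/σ².
Here τ₀ = 1/18.3 = 0.054645 and τ_data = 19/25.7 = 0.739300, so τ_n = 0.793945.
Rearranging for μ₀: μ₀ = (μ_n·τ_n − τ_data·x̄)/τ₀ = (3.7182·0.793945 − 0.739300·4.2) / 0.054645 = -0.153014/0.054645 ≈ -2.8.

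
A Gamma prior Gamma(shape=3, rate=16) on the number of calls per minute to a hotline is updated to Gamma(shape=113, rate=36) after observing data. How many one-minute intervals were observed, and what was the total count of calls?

n = 20 one-minute intervals with total 110 calls

A Gamma(α, β) prior (rate parametrization) on a Poisson rate with n observations summing to S gives posterior Gamma(α+S, β+n).
Matching: Σxᵢ = 113 − 3 = 110 and n = 36 − 16 = 20.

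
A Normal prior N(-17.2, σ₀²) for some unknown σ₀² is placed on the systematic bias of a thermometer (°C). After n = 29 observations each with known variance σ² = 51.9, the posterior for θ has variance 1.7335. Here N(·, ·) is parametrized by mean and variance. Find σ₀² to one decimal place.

For the Normal–Normal model with known σ², precisions add: τ_n = τ₀ + n/σ².
So 1/σ₀² = 1/1.7335 − 29/51.9 = 0.576868 − 0.558767 = 0.018101.
Hence σ₀² = 1/0.018101 ≈ 55.2.

σ₀² = 55.2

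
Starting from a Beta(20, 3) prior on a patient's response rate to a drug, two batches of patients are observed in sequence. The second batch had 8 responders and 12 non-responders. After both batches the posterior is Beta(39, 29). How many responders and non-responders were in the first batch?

11 responders and 14 non-responders

Sequential conjugate updates are equivalent to a single update on the pooled data, so total successes = posterior α − prior α and total failures = posterior β − prior β.
Total across both batches: 39−20=19 responders, 29−3=26 non-responders.
Subtract the second batch: 19−8=11 responders and 26−12=14 non-responders.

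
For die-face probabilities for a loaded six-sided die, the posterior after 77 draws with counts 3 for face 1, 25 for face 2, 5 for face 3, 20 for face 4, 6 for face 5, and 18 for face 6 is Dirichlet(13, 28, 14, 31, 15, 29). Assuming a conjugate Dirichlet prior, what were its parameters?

For a Dirichlet(α) prior with multinomial counts c, the posterior is Dirichlet(α + c) componentwise.
Subtract each count from the matching posterior parameter: 13−3=10, 28−25=3, 14−5=9, 31−20=11, 15−6=9, 29−18=11.

Dirichlet(10, 3, 9, 11, 9, 11)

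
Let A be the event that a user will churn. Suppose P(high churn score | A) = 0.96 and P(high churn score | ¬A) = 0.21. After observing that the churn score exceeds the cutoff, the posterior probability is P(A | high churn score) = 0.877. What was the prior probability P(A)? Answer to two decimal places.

In odds form, posterior odds = prior odds × likelihood ratio, so prior odds = posterior odds ÷ LR.
Posterior odds = 0.877/(1−0.877) = 7.1301. LR = 0.96/0.21 = 4.5714.
Prior odds = 7.1301/4.5714 = 1.5597, so P(A) = 1.5597/(1+1.5597) ≈ 0.61.

P(A) = 0.61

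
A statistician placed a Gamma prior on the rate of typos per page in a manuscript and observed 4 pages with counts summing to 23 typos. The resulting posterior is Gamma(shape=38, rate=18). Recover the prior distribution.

Gamma(shape=15, rate=14)

Gamma–Poisson conjugacy: posterior shape = α + Σxᵢ, posterior rate = β + n.
So α = 38 − 23 = 15 and β = 18 − 4 = 14.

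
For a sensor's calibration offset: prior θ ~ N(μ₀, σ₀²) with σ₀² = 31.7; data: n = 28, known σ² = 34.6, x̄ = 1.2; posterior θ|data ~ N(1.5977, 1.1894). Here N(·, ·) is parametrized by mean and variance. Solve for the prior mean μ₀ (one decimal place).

With known observation variance, the Normal–Normal posterior has precision τ_n = τ₀ + n/σ² and mean μ_n = (τ₀μ₀ + (n/σ²)x̄)/τ_n.
Here τ₀ = 1/31.7 = 0.031546 and τ_data = 28/34.6 = 0.809249, so τ_n = 0.840795.
Rearranging for μ₀: μ₀ = (μ_n·τ_n − τ_data·x̄)/τ₀ = (1.5977·0.840795 − 0.809249·1.2) / 0.031546 = 0.372239/0.031546 ≈ 11.8.

μ₀ = 11.8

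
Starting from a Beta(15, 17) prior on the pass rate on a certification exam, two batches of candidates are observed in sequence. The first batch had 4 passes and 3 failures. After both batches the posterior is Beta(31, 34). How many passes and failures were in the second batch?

Because Beta–binomial updating is additive in the counts, the combined data contributed (α_post−α_prior, β_post−β_prior) successes and failures.
Total across both batches: 31−15=16 passes, 34−17=17 failures.
Subtract the first batch: 16−4=12 passes and 17−3=14 failures.

12 passes and 14 failures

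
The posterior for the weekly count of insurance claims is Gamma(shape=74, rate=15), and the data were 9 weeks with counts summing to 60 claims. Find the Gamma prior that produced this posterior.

Gamma(shape=14, rate=6)

A Gamma(α, β) prior (rate parametrization) on a Poisson rate with n observations summing to S gives posterior Gamma(α+S, β+n).
So α = 74 − 60 = 14 and β = 15 − 9 = 6.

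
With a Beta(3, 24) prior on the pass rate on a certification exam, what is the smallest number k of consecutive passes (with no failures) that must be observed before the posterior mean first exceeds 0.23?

k = 5

After k passes and 0 failures the posterior is Beta(3+k, 24), with mean (3+k)/(3+24+k).
Set (3+k)/(27+k) > 0.23 and solve: k > (0.23·27 − 3)/(1 − 0.23) = 4.169.
The smallest integer exceeding 4.169 is 5, and checking k=5: (8)/(32) = 0.2500 > 0.23.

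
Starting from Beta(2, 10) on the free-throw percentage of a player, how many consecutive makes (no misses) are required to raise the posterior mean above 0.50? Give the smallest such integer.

After k makes and 0 misses the posterior is Beta(2+k, 10), with mean (2+k)/(2+10+k).
Set (2+k)/(12+k) > 0.50 and solve: k > (0.50·12 − 2)/(1 − 0.50) = 8.000.
The smallest integer exceeding 8.000 is 9.

k = 9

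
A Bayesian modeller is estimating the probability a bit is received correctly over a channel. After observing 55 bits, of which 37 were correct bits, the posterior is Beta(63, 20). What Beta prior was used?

Beta(26, 2)

Under Beta–binomial conjugacy the posterior parameters are (a+s, b+f).
So a = 63 − 37 = 26 and b = 20 − 18 = 2.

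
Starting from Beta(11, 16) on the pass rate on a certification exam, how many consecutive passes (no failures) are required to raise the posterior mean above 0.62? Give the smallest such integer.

After k passes and 0 failures the posterior is Beta(11+k, 16), with mean (11+k)/(11+16+k).
Set (11+k)/(27+k) > 0.62 and solve: k > (0.62·27 − 11)/(1 − 0.62) = 15.105.
The smallest integer exceeding 15.105 is 16, and checking k=16: (27)/(43) = 0.6279 > 0.62.

k = 16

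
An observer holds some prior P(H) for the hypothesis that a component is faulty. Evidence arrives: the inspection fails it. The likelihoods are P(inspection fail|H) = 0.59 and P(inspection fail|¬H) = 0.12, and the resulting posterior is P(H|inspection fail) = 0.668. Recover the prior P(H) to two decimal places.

P(H) = 0.29

In odds form, posterior odds = prior odds × likelihood ratio, so prior odds = posterior odds ÷ LR.
Posterior odds = 0.668/(1−0.668) = 2.0120. LR = 0.59/0.12 = 4.9167.
Prior odds = 2.0120/4.9167 = 0.4092, so P(H) = 0.4092/(1+0.4092) ≈ 0.29.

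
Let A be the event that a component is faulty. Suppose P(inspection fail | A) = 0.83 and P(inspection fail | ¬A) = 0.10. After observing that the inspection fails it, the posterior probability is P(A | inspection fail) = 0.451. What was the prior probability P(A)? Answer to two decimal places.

P(A) = 0.09

In odds form, posterior odds = prior odds × likelihood ratio, so prior odds = posterior odds ÷ LR.
Posterior odds = 0.451/(1−0.451) = 0.8215. LR = 0.83/0.10 = 8.3000.
Prior odds = 0.8215/8.3000 = 0.0990, so P(A) = 0.0990/(1+0.0990) ≈ 0.09.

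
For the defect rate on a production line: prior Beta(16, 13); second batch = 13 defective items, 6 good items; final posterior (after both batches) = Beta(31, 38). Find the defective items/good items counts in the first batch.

2 defective items and 19 good items

Sequential conjugate updates are equivalent to a single update on the pooled data, so total successes = posterior α − prior α and total failures = posterior β − prior β.
Total across both batches: 31−16=15 defective items, 38−13=25 good items.
Subtract the second batch: 15−13=2 defective items and 25−6=19 good items.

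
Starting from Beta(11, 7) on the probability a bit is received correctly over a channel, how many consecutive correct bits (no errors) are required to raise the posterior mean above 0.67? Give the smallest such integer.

After k correct bits and 0 errors the posterior is Beta(11+k, 7), with mean (11+k)/(11+7+k).
Set (11+k)/(18+k) > 0.67 and solve: k > (0.67·18 − 11)/(1 − 0.67) = 3.212.
The smallest integer exceeding 3.212 is 4.

k = 4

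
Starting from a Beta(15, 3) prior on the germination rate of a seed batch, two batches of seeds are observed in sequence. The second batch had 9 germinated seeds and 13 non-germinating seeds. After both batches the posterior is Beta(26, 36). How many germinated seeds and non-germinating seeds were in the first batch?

Because Beta–binomial updating is additive in the counts, the combined data contributed (α_post−α_prior, β_post−β_prior) successes and failures.
Total across both batches: 26−15=11 germinated seeds, 36−3=33 non-germinating seeds.
Subtract the second batch: 11−9=2 germinated seeds and 33−13=20 non-germinating seeds.

2 germinated seeds and 20 non-germinating seeds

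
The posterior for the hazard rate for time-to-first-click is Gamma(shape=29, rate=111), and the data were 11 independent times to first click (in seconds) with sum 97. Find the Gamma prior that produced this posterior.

For an exponential likelihood with a Gamma(α, β) prior on the rate, n observations with total T give posterior Gamma(α+n, β+T).
So α = 29 − 11 = 18 and β = 111 − 97 = 14.

Gamma(shape=18, rate=14)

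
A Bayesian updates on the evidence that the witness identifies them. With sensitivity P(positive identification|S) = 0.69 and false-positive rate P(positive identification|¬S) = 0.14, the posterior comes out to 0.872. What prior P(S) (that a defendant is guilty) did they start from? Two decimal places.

P(S) = 0.58

In odds form, posterior odds = prior odds × likelihood ratio, so prior odds = posterior odds ÷ LR.
Posterior odds = 0.872/(1−0.872) = 6.8125. LR = 0.69/0.14 = 4.9286.
Prior odds = 6.8125/4.9286 = 1.3822, so P(S) = 1.3822/(1+1.3822) ≈ 0.58.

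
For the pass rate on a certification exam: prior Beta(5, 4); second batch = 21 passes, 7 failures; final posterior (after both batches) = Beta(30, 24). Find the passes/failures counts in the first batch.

Because Beta–binomial updating is additive in the counts, the combined data contributed (α_post−α_prior, β_post−β_prior) successes and failures.
Total across both batches: 30−5=25 passes, 24−4=20 failures.
Subtract the second batch: 25−21=4 passes and 20−7=13 failures.

4 passes and 13 failures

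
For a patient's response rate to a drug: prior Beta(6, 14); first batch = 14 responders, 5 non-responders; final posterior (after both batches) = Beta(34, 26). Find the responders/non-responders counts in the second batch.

14 responders and 7 non-responders

Because Beta–binomial updating is additive in the counts, the combined data contributed (α_post−α_prior, β_post−β_prior) successes and failures.
Total across both batches: 34−6=28 responders, 26−14=12 non-responders.
Subtract the first batch: 28−14=14 responders and 12−5=7 non-responders.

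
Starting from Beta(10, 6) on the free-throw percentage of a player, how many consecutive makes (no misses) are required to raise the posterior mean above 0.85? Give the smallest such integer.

k = 25

After k makes and 0 misses the posterior is Beta(10+k, 6), with mean (10+k)/(10+6+k).
Set (10+k)/(16+k) > 0.85 and solve: k > (0.85·16 − 10)/(1 − 0.85) = 24.000.
The smallest integer exceeding 24.000 is 25, and checking k=25: (35)/(41) = 0.8537 > 0.85.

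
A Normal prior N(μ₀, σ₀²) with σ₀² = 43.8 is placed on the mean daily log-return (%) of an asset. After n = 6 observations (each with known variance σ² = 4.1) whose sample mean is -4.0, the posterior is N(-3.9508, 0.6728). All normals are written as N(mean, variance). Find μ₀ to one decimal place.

μ₀ = -0.8

With known observation variance, the Normal–Normal posterior has precision τ_n = τ₀ + n/σ² and mean μ_n = (τ₀μ₀ + (n/σ²)x̄)/τ_n.
Here τ₀ = 1/43.8 = 0.022831 and τ_data = 6/4.1 = 1.463415, so τ_n = 1.486246.
Rearranging for μ₀: μ₀ = (μ_n·τ_n − τ_data·x̄)/τ₀ = (-3.9508·1.486246 − 1.463415·-4.0) / 0.022831 = -0.018201/0.022831 ≈ -0.8.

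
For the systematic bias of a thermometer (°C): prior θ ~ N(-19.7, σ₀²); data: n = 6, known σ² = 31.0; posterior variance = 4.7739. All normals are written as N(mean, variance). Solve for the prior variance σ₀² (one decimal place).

Posterior precision equals prior precision plus data precision: 1/σ_n² = 1/σ₀² + n/σ².
So 1/σ₀² = 1/4.7739 − 6/31.0 = 0.209472 − 0.193548 = 0.015924.
Hence σ₀² = 1/0.015924 ≈ 62.8.

σ₀² = 62.8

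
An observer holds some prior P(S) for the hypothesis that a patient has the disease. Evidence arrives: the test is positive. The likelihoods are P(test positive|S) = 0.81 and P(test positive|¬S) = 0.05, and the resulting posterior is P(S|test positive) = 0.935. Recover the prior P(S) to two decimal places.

Bayes' rule in odds form gives O(S|E) = O(S)·[P(E|S)/P(E|¬S)], hence O(S) = O(S|E)/LR.
Posterior odds = 0.935/(1−0.935) = 14.3846. LR = 0.81/0.05 = 16.2000.
Prior odds = 14.3846/16.2000 = 0.8879, so P(S) = 0.8879/(1+0.8879) ≈ 0.47.

P(S) = 0.47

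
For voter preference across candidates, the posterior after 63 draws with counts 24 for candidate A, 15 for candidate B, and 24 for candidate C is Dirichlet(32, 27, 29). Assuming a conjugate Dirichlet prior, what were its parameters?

Dirichlet(8, 12, 5)

For a Dirichlet(α) prior with multinomial counts c, the posterior is Dirichlet(α + c) componentwise.
Subtract each count from the matching posterior parameter: 32−24=8, 27−15=12, 29−24=5.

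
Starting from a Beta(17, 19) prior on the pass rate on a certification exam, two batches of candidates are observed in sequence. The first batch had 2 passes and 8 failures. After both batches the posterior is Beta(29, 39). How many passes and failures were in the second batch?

10 passes and 12 failures

Sequential conjugate updates are equivalent to a single update on the pooled data, so total successes = posterior α − prior α and total failures = posterior β − prior β.
Total across both batches: 29−17=12 passes, 39−19=20 failures.
Subtract the first batch: 12−2=10 passes and 20−8=12 failures.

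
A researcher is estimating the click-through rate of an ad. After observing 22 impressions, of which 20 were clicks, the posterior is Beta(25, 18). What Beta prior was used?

Under Beta–binomial conjugacy the posterior parameters are (α+s, β+f).
So α = 25 − 20 = 5 and β = 18 − 2 = 16.

Beta(5, 16)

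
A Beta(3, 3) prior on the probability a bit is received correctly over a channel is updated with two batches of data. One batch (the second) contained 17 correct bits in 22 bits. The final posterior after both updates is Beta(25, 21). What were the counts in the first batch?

Because Beta–binomial updating is additive in the counts, the combined data contributed (α_post−α_prior, β_post−β_prior) successes and failures.
Total across both batches: 25−3=22 correct bits, 21−3=18 errors.
Subtract the second batch: 22−17=5 correct bits and 18−5=13 errors.

5 correct bits and 13 errors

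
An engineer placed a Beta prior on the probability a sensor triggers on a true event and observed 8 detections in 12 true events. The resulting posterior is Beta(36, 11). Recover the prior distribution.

Beta(28, 7)

Beta is conjugate to the binomial likelihood: posterior = Beta(α+s, β+f).
So α = 36 − 8 = 28 and β = 11 − 4 = 7.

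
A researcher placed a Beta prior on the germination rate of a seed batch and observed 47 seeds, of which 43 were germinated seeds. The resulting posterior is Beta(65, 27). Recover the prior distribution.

Beta is conjugate to the binomial likelihood: posterior = Beta(a+s, b+f).
Subtract the data counts: 65−43=22, 27−4=23.

Beta(22, 23)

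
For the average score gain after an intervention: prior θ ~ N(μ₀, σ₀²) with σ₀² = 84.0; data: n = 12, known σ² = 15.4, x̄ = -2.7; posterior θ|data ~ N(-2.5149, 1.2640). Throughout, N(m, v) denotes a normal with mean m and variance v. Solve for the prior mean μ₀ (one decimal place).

μ₀ = 9.6

With known observation variance, the Normal–Normal posterior has precision τ_n = τ₀ + n/σ² and mean μ_n = (τ₀μ₀ + (n/σ²)x̄)/τ_n.
Here τ₀ = 1/84.0 = 0.011905 and τ_data = 12/15.4 = 0.779221, so τ_n = 0.791126.
Rearranging for μ₀: μ₀ = (μ_n·τ_n − τ_data·x̄)/τ₀ = (-2.5149·0.791126 − 0.779221·-2.7) / 0.011905 = 0.114294/0.011905 ≈ 9.6.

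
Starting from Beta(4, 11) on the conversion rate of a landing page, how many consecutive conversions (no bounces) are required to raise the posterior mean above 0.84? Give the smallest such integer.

k = 54

After k conversions and 0 bounces the posterior is Beta(4+k, 11), with mean (4+k)/(4+11+k).
Set (4+k)/(15+k) > 0.84 and solve: k > (0.84·15 − 4)/(1 − 0.84) = 53.750.
The smallest integer exceeding 53.750 is 54.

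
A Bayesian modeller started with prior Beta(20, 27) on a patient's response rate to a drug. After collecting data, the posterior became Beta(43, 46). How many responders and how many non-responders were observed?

Beta is conjugate to the binomial likelihood: posterior = Beta(α+s, β+f).
So s = 43 − 20 = 23 and f = 46 − 27 = 19.

23 responders and 19 non-responders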